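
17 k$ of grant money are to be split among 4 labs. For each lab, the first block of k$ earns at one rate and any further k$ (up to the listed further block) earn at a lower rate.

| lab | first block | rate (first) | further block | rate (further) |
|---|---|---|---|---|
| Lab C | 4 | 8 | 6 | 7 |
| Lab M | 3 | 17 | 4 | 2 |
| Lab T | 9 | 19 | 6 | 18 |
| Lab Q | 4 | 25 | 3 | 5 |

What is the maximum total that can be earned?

343

Rank every tier by rate: Lab Q/first 25 > Lab T/first 19 > Lab T/second 18 > Lab M/first 17 > Lab C/first 8 > Lab C/second 7 > Lab Q/second 5 > Lab M/second 2.
Lab Q/first (25): +4 — 13 left.
Lab T/first (19): +9 — 4 left.
Lab T/second: +4 of 6 at 18; pool empty.
Total = 25×4 + 19×9 + 18×4 = 343.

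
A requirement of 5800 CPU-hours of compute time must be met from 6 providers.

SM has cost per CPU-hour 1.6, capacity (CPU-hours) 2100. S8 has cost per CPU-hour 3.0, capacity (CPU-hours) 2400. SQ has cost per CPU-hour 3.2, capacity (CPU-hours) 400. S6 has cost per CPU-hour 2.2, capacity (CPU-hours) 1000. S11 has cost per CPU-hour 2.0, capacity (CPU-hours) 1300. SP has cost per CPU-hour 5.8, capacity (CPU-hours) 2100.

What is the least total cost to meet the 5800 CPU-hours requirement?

Use providers in increasing cost order.
Take 2100 from SM at 1.6 → need 3700 more.
S11 (2.0): use full 1300 → 2400 CPU-hours to go.
S6 (2.2): use full 1000 → 1400 CPU-hours to go.
S8 (3.0): take the remaining 1400 → done.
SQ, SP: unused.
Cost = 2100×1.6 + 1300×2.0 + 1000×2.2 + 1400×3.0 = 12360.

12360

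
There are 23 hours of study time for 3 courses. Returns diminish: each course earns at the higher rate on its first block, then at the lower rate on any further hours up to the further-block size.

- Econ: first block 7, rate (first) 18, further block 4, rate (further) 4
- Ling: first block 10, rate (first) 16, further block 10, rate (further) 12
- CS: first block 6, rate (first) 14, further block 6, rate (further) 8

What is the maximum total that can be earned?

Treat each block as its own option and order by rate: Econ/T1 18 > Ling/T1 16 > CS/T1 14 > Ling/T2 12 > CS/T2 8 > Econ/T2 4.
Econ/T1 (18): +7 ; 16 left.
Ling/T1 (16): +10 ; 6 left.
CS T1 at 14: fill all 6 ; 0 left.
Total = 18×7 + 16×10 + 14×6 = 370.

370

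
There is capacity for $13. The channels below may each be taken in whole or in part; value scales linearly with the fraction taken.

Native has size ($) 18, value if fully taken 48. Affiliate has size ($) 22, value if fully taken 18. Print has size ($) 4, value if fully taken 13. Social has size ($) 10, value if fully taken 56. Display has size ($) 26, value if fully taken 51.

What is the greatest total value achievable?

Rank by value-to-size ratio: Social 56/10≈5.6, Print 13/4≈3.25, Native 48/18≈2.67, Display 51/26≈1.96, Affiliate 18/22≈0.818.
All 10 $ of Social fit (value 56) — 3 remain.
3 $ left: a 3/4 share of Print gives 13×3/4 = 9.75.
Total value = 65.75.

65.75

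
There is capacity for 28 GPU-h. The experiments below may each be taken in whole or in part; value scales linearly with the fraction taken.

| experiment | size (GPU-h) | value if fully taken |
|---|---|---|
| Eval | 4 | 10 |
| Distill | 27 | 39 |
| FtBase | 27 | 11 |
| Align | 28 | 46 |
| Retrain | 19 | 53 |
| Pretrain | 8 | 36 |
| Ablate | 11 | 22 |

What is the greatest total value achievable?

Best value per unit of size first: Pretrain 36/8≈4.5, Retrain 53/19≈2.79, Eval 10/4≈2.5, Ablate 22/11≈2, Align 46/28≈1.64, Distill 39/27≈1.44, FtBase 11/27≈0.407.
All 8 GPU-h of Pretrain fit (value 36) — 20 remain.
Retrain: take in full, 19 GPU-h for value 53 — 1 left.
Fill the last 1 GPU-h with part of Eval: 1/4 of it earns 2.5.
Total value = 91.5.

91.5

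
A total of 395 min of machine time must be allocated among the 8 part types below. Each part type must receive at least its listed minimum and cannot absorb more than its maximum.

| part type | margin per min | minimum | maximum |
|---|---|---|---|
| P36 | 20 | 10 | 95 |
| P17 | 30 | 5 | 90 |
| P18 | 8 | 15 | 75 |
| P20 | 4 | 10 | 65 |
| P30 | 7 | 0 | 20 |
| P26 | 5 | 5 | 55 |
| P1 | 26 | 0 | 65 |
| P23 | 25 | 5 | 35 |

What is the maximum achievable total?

Meeting every minimum uses 10+5+15+10+0+5+0+5 = 50 min, leaving 345.
Rank by margin per min: P17 30 > P1 26 > P23 25 > P36 20 > P18 8 > P30 7 > P26 5 > P20 4.
Give P17 85 more to hit its cap of 90 — 260 left.
Give P1 65 more to hit its cap of 65 — 195 left.
Give P23 30 more to hit its cap of 35 — 165 left.
Give P36 85 more to hit its cap of 95 — 80 left.
Give P18 60 more to hit its cap of 75 — 20 left.
P30 takes 20 more to reach its cap of 20 — 0 left.
Total = 20×95 + 30×90 + 8×75 + 4×10 + 7×20 + 5×5 + 26×65 + 25×35 = 7970.

7970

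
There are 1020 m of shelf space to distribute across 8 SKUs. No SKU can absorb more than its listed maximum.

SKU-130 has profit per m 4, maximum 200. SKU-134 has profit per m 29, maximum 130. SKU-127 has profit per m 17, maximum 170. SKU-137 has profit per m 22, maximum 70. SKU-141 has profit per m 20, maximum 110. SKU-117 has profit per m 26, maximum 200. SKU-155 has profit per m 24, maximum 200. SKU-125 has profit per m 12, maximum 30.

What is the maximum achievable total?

21200

Order the SKUs by profit per m: SKU-134 29 > SKU-117 26 > SKU-155 24 > SKU-137 22 > SKU-141 20 > SKU-127 17 > SKU-125 12 > SKU-130 4.
SKU-134: +130 to 130 (cap) → 890 left.
SKU-117 takes 200 to reach its cap of 200 → 690 left.
SKU-155 takes 200 to reach its cap of 200 → 490 left.
Give SKU-137 70 to hit its cap of 70 → 420 left.
SKU-141: +110 to 110 (cap) → 310 left.
SKU-127: +170 to 170 (cap) → 140 left.
Give SKU-125 30 to hit its cap of 30 → 110 left.
SKU-130 has room for 200 but only 110 remain, so it gets 110.
Total = 4×110 + 29×130 + 17×170 + 22×70 + 20×110 + 26×200 + 24×200 + 12×30 = 21200.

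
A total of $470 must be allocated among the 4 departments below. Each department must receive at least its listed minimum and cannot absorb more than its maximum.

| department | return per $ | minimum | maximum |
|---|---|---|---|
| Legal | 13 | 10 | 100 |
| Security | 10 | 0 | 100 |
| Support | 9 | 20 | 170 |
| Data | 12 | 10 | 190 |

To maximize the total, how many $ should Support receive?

80

Meeting every minimum uses 10+0+20+10 = 40 $, leaving 430.
Rank by return per $: Legal 13 > Data 12 > Security 10 > Support 9.
Legal takes 90 more to reach its cap of 100 — 340 left.
Data: +180 to 190 (cap) — 160 left.
Security takes 100 more to reach its cap of 100 — 60 left.
Support has room for 150 more but only 60 remain, so it gets 80.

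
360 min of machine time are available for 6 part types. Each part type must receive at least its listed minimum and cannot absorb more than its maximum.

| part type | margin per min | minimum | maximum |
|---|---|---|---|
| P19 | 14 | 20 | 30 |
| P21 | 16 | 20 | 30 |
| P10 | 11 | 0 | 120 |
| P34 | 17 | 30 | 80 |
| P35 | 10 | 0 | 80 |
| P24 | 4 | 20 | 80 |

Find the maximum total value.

Meeting every minimum uses 20+20+0+30+0+20 = 90 min, leaving 270.
Highest margin per min first: P34 17 > P21 16 > P19 14 > P10 11 > P35 10 > P24 4.
P34 takes 50 more to reach its cap of 80 — 220 left.
P21 takes 10 more to reach its cap of 30 — 210 left.
Give P19 10 more to hit its cap of 30 — 200 left.
P10: +120 to 120 (cap) — 80 left.
P35 takes 80 more to reach its cap of 80 — 0 left.
Total = 14×30 + 16×30 + 11×120 + 17×80 + 10×80 + 4×20 = 4460.

4460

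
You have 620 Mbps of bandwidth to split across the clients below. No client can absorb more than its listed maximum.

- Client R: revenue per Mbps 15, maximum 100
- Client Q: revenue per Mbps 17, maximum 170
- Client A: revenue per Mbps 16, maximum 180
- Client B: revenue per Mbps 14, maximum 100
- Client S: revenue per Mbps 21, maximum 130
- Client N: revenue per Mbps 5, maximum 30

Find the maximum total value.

Rank by revenue per Mbps: Client S 21 > Client Q 17 > Client A 16 > Client R 15 > Client B 14 > Client N 5.
Client S: +130 to 130 (cap) — 490 left.
Client Q takes 170 to reach its cap of 170 — 320 left.
Client A takes 180 to reach its cap of 180 — 140 left.
Client R: +100 to 100 (cap) — 40 left.
Only 40 left; Client B takes them to reach 40.
Total = 15×100 + 17×170 + 16×180 + 14×40 + 21×130 = 10560.

10560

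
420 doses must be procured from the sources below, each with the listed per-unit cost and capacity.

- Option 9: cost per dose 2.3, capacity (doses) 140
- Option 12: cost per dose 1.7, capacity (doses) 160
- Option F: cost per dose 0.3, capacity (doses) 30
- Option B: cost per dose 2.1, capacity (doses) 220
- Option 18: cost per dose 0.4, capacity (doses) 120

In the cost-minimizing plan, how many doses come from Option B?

110

Fill from the cheapest source first.
Take 30 from Option F at 0.3 — need 390 more.
Option 18 at 0.4: take all 120 doses — 270 still needed.
Option 12 (1.7): use full 160 — 110 doses to go.
Option B at 2.1: take 110 of its 220 — requirement met.
Option 9: unused.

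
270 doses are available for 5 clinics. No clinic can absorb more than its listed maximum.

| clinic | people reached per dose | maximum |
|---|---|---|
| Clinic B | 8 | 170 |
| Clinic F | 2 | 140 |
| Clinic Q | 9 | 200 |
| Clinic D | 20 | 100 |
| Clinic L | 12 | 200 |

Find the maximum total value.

Rank by people reached per dose: Clinic D 20 > Clinic L 12 > Clinic Q 9 > Clinic B 8 > Clinic F 2.
Clinic D takes 100 to reach its cap of 100 — 170 left.
Clinic L: +170 (room for 200) → 170. Pool exhausted.
Total = 20×100 + 12×170 = 4040.

4040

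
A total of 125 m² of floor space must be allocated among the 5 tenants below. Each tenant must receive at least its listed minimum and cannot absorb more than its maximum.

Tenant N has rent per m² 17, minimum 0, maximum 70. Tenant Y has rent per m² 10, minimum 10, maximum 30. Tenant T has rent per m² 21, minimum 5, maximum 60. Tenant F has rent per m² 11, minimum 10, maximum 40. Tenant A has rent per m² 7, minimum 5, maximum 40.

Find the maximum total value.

2185

Meeting every minimum uses 0+10+5+10+5 = 30 m², leaving 95.
Rank by rent per m²: Tenant T 21 > Tenant N 17 > Tenant F 11 > Tenant Y 10 > Tenant A 7.
Give Tenant T 55 more to hit its cap of 60 — 40 left.
Only 40 left; Tenant N takes them to reach 40.
Total = 17×40 + 10×10 + 21×60 + 11×10 + 7×5 = 2185.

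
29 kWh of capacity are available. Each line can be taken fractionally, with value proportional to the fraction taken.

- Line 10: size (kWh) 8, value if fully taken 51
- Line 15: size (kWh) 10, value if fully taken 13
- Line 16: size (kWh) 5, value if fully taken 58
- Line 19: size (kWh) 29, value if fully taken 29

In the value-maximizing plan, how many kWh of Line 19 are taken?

Rank by value-to-size ratio: Line 16 58/5≈11.6, Line 10 51/8≈6.38, Line 15 13/10≈1.3, Line 19 29/29≈1.
All 5 kWh of Line 16 fit (value 58) — 24 remain.
Take all of Line 10 (8 kWh, value 51) — 16 kWh left.
All 10 kWh of Line 15 fit (value 13) — 6 remain.
Only 6 kWh remain; take 6/29 of Line 19 for value 29×6/29 = 6.

6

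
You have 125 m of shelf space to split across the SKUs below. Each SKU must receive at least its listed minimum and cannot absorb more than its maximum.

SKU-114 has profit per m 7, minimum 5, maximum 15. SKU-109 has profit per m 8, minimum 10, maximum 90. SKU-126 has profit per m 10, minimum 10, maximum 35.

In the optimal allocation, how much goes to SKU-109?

85

Meeting every minimum uses 5+10+10 = 25 m, leaving 100.
Highest profit per m first: SKU-126 10 > SKU-109 8 > SKU-114 7.
Give SKU-126 25 more to hit its cap of 35 — 75 left.
SKU-109: +75 (room for 80) → 85. Pool exhausted.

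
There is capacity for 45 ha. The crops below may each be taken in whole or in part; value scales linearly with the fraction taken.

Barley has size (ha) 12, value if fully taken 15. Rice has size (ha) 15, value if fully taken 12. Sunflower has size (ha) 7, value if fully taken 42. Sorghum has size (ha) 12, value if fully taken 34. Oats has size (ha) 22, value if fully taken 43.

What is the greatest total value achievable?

Best value per unit of size first: Sunflower 42/7≈6, Sorghum 34/12≈2.83, Oats 43/22≈1.95, Barley 15/12≈1.25, Rice 12/15≈0.8.
Sunflower: take in full, 7 ha for value 42 → 38 left.
All 12 ha of Sorghum fit (value 34) → 26 remain.
Oats: take in full, 22 ha for value 43 → 4 left.
4 ha left: a 4/12 share of Barley gives 15×4/12 = 5.
Total value = 124.

124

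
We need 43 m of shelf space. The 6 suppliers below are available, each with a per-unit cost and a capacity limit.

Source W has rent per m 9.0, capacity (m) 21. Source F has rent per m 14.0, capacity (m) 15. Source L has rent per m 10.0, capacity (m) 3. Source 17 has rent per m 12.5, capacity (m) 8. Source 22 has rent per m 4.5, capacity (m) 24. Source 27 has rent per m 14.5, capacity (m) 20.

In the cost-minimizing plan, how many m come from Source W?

19

Fill from the cheapest supplier first.
Source 22 at 4.5: take all 24 m ; 19 still needed.
Take 19 from Source W at 9.0 to finish.
Source L, Source 17, Source F, Source 27: unused.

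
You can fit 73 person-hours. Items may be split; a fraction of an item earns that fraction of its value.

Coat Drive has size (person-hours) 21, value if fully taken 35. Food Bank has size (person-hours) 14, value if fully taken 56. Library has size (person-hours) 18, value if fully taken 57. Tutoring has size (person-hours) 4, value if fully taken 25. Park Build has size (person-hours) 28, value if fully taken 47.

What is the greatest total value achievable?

200

Best value per unit of size first: Tutoring 25/4≈6.25, Food Bank 56/14≈4, Library 57/18≈3.17, Park Build 47/28≈1.68, Coat Drive 35/21≈1.67.
All 4 person-hours of Tutoring fit (value 25) ; 69 remain.
All 14 person-hours of Food Bank fit (value 56) ; 55 remain.
Take all of Library (18 person-hours, value 57) ; 37 person-hours left.
All 28 person-hours of Park Build fit (value 47) ; 9 remain.
Only 9 person-hours remain; take 9/21 of Coat Drive for value 35×9/21 = 15.
Total value = 200.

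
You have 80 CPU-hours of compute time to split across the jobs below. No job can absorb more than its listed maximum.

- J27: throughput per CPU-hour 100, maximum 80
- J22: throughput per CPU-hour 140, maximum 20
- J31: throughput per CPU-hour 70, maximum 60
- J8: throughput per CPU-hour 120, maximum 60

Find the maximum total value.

10000

Rank by throughput per CPU-hour: J22 140 > J8 120 > J27 100 > J31 70.
J22 takes 20 to reach its cap of 20 ; 60 left.
Give J8 60 to hit its cap of 60 ; 0 left.
Total = 140×20 + 120×60 = 10000.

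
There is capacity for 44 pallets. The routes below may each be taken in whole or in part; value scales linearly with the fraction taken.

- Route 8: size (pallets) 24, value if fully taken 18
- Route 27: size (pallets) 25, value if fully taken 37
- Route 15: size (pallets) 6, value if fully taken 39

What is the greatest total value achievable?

85.75

Sort by value density: Route 15 39/6≈6.5, Route 27 37/25≈1.48, Route 8 18/24≈0.75.
Take all of Route 15 (6 pallets, value 39) — 38 pallets left.
Take all of Route 27 (25 pallets, value 37) — 13 pallets left.
Fill the last 13 pallets with part of Route 8: 13/24 of it earns 9.75.
Total value = 85.75.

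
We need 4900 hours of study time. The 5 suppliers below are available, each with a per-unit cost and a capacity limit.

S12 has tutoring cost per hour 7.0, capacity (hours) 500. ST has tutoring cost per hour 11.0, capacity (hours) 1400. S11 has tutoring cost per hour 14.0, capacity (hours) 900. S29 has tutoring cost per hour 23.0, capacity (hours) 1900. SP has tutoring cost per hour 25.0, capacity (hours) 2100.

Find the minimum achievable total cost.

80200

Cheapest first:
S12 at 7.0: take all 500 hours ; 4400 still needed.
ST (11.0): use full 1400 ; 3000 hours to go.
S11 at 14.0: take all 900 hours ; 2100 still needed.
S29 (23.0): use full 1900 ; 200 hours to go.
Take 200 from SP at 25.0 to finish.
Cost = 500×7.0 + 1400×11.0 + 900×14.0 + 1900×23.0 + 200×25.0 = 80200.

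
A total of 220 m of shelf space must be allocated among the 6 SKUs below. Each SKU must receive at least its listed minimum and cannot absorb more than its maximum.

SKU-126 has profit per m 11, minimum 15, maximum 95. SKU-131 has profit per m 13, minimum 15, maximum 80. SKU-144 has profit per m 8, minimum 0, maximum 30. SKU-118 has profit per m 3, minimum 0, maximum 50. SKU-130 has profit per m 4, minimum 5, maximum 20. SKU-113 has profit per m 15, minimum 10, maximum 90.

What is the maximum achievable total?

Meeting every minimum uses 15+15+0+0+5+10 = 45 m, leaving 175.
Order the SKUs by profit per m: SKU-113 15 > SKU-131 13 > SKU-126 11 > SKU-144 8 > SKU-130 4 > SKU-118 3.
Give SKU-113 80 more to hit its cap of 90 ; 95 left.
Give SKU-131 65 more to hit its cap of 80 ; 30 left.
Only 30 left; SKU-126 takes them to reach 45.
Total = 11×45 + 13×80 + 4×5 + 15×90 = 2905.

2905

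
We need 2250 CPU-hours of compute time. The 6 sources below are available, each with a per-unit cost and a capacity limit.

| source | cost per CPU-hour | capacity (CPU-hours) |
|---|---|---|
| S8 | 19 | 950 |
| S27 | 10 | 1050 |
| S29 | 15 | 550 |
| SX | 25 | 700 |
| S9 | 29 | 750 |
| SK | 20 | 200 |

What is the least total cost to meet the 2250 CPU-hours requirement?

Cheapest first:
S27 (10): use full 1050 — 1200 CPU-hours to go.
S29 at 15: take all 550 CPU-hours — 650 still needed.
Take 650 from S8 at 19 to finish.
SK, SX, S9: unused.
Cost = 1050×10 + 550×15 + 650×19 = 31100.

31100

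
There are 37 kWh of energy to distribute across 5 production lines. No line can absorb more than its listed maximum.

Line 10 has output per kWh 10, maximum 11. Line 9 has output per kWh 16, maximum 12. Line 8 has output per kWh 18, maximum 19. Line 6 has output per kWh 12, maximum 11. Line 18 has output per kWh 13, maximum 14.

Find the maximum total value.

612

Order the production lines by output per kWh: Line 8 18 > Line 9 16 > Line 18 13 > Line 6 12 > Line 10 10.
Line 8: +19 to 19 (cap) → 18 left.
Line 9: +12 to 12 (cap) → 6 left.
Only 6 left; Line 18 takes them to reach 6.
Total = 16×12 + 18×19 + 13×6 = 612.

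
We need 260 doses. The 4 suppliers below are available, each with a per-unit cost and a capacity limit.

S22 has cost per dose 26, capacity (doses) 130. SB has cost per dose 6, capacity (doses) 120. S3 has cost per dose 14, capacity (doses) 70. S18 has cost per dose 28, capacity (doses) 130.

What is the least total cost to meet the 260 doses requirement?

3520

Use suppliers in increasing cost order.
SB at 6: take all 120 doses → 140 still needed.
S3 (14): use full 70 → 70 doses to go.
S22 at 26: take 70 of its 130 → requirement met.
S18: unused.
Cost = 120×6 + 70×14 + 70×26 = 3520.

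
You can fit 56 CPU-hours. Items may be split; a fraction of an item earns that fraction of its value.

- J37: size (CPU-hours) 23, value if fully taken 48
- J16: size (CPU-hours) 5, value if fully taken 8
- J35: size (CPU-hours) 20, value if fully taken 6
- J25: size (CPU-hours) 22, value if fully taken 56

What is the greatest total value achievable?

Best value per unit of size first: J25 56/22≈2.55, J37 48/23≈2.09, J16 8/5≈1.6, J35 6/20≈0.3.
Take all of J25 (22 CPU-hours, value 56) → 34 CPU-hours left.
Take all of J37 (23 CPU-hours, value 48) → 11 CPU-hours left.
Take all of J16 (5 CPU-hours, value 8) → 6 CPU-hours left.
Fill the last 6 CPU-hours with part of J35: 6/20 of it earns 1.8.
Total value = 113.8.

113.8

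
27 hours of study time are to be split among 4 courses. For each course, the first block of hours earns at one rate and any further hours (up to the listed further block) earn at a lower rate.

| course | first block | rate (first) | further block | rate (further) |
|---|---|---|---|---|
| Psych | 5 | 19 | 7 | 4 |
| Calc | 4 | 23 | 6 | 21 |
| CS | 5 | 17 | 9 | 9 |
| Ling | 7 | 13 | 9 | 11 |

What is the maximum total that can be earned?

Treat each block as its own option and order by rate: Calc/first 23 > Calc/second 21 > Psych/first 19 > CS/first 17 > Ling/first 13 > Ling/second 11 > CS/second 9 > Psych/second 4.
Calc/first (23): +4 ; 23 left.
Calc second at 21: fill all 6 ; 17 left.
Psych first at 19: fill all 5 ; 12 left.
CS/first (17): +5 ; 7 left.
Ling/first (13): +7 ; 0 left.
Total = 23×4 + 21×6 + 19×5 + 17×5 + 13×7 = 489.

489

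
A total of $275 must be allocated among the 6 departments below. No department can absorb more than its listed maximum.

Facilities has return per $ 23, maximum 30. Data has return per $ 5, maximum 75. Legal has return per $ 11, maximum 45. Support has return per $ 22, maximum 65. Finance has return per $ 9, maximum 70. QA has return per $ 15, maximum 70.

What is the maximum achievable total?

Rank by return per $: Facilities 23 > Support 22 > QA 15 > Legal 11 > Finance 9 > Data 5.
Facilities: +30 to 30 (cap) ; 245 left.
Give Support 65 to hit its cap of 65 ; 180 left.
Give QA 70 to hit its cap of 70 ; 110 left.
Legal: +45 to 45 (cap) ; 65 left.
Finance: +65 (room for 70) → 65. Pool exhausted.
Total = 23×30 + 11×45 + 22×65 + 9×65 + 15×70 = 4250.

4250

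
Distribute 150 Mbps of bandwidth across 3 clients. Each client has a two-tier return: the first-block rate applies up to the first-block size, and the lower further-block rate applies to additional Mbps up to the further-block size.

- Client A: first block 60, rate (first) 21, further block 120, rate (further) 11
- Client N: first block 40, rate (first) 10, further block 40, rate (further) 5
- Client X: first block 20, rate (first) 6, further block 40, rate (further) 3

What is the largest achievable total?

Treat each block as its own option and order by rate: Client A/tier1 21 > Client A/tier2 11 > Client N/tier1 10 > Client X/tier1 6 > Client N/tier2 5 > Client X/tier2 3.
Client A tier1 at 21: fill all 60 ; 90 left.
90 remain; put them into Client A tier2 at 11.
Total = 21×60 + 11×90 = 2250.

2250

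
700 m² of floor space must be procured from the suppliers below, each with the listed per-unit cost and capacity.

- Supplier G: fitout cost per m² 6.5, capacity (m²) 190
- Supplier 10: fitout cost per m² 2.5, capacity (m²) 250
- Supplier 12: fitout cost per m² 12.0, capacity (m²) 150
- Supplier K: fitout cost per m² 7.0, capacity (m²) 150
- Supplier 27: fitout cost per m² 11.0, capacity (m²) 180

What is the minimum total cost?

4120

Fill from the cheapest supplier first.
Supplier 10 at 2.5: take all 250 m² ; 450 still needed.
Take 190 from Supplier G at 6.5 ; need 260 more.
Take 150 from Supplier K at 7.0 ; need 110 more.
Supplier 27 at 11.0: take 110 of its 180 ; requirement met.
Supplier 12: unused.
Cost = 250×2.5 + 190×6.5 + 150×7.0 + 110×11.0 = 4120.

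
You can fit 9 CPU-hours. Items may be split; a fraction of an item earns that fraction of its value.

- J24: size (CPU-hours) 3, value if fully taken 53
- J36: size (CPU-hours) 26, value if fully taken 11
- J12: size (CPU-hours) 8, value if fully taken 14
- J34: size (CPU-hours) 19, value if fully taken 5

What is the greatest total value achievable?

63.5

Best value per unit of size first: J24 53/3≈17.7, J12 14/8≈1.75, J36 11/26≈0.423, J34 5/19≈0.263.
J24: take in full, 3 CPU-hours for value 53 — 6 left.
6 CPU-hours left: a 6/8 share of J12 gives 14×6/8 = 10.5.
Total value = 63.5.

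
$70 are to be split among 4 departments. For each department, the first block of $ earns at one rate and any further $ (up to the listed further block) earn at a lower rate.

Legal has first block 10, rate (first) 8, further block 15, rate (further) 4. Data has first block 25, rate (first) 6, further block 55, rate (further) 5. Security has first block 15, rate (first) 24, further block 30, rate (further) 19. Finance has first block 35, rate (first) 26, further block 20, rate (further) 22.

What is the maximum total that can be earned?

Treat each block as its own option and order by rate: Finance/tier1 26 > Security/tier1 24 > Finance/tier2 22 > Security/tier2 19 > Legal/tier1 8 > Data/tier1 6 > Data/tier2 5 > Legal/tier2 4.
Finance tier1 at 26: fill all 35 — 35 left.
Security tier1 at 24: fill all 15 — 20 left.
Finance tier2 at 22: fill all 20 — 0 left.
Total = 26×35 + 24×15 + 22×20 = 1710.

1710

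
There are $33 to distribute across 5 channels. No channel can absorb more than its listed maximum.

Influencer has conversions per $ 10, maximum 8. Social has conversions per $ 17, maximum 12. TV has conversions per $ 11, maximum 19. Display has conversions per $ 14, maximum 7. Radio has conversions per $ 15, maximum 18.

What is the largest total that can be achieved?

Highest conversions per $ first: Social 17 > Radio 15 > Display 14 > TV 11 > Influencer 10.
Give Social 12 to hit its cap of 12 — 21 left.
Radio: +18 to 18 (cap) — 3 left.
Only 3 left; Display takes them to reach 3.
Total = 17×12 + 14×3 + 15×18 = 516.

516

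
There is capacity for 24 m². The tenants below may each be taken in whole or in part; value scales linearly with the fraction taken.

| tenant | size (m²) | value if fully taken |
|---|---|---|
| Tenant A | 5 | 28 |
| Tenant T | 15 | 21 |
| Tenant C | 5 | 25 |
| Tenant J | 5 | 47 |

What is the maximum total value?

112.6

Sort by value density: Tenant J 47/5≈9.4, Tenant A 28/5≈5.6, Tenant C 25/5≈5, Tenant T 21/15≈1.4.
Take all of Tenant J (5 m², value 47) — 19 m² left.
All 5 m² of Tenant A fit (value 28) — 14 remain.
Tenant C: take in full, 5 m² for value 25 — 9 left.
Only 9 m² remain; take 9/15 of Tenant T for value 21×9/15 = 12.6.
Total value = 112.6.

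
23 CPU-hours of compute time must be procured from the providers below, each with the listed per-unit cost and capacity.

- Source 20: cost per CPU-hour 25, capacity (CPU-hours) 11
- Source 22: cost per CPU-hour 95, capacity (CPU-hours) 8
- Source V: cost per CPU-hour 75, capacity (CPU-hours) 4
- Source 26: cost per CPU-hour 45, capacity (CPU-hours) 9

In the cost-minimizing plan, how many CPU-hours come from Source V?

3

Use providers in increasing cost order.
Source 20 at 25: take all 11 CPU-hours → 12 still needed.
Source 26 (45): use full 9 → 3 CPU-hours to go.
Source V at 75: take 3 of its 4 → requirement met.
Source 22: unused.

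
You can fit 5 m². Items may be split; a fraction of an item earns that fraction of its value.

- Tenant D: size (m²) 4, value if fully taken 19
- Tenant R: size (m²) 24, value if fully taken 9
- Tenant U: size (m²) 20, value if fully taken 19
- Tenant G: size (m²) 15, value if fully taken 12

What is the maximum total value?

19.95

Rank by value-to-size ratio: Tenant D 19/4≈4.75, Tenant U 19/20≈0.95, Tenant G 12/15≈0.8, Tenant R 9/24≈0.375.
All 4 m² of Tenant D fit (value 19) ; 1 remain.
Only 1 m² remain; take 1/20 of Tenant U for value 19×1/20 = 0.95.
Total value = 19.95.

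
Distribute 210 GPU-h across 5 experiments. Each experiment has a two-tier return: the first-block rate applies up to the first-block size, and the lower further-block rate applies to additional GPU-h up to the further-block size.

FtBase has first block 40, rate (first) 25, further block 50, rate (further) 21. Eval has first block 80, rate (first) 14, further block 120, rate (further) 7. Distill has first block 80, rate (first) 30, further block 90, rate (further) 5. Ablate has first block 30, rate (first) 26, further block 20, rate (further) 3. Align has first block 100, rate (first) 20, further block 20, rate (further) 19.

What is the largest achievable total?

Rank every tier by rate: Distill/T1 30 > Ablate/T1 26 > FtBase/T1 25 > FtBase/T2 21 > Align/T1 20 > Align/T2 19 > Eval/T1 14 > Eval/T2 7 > Distill/T2 5 > Ablate/T2 3.
Distill/T1 (30): +80 → 130 left.
Fill Ablate T1 block (30 at 26) → 100 left.
FtBase T1 at 25: fill all 40 → 60 left.
FtBase T2 at 21: fill all 50 → 10 left.
10 remain; put them into Align T1 at 20.
Total = 30×80 + 26×30 + 25×40 + 21×50 + 20×10 = 5430.

5430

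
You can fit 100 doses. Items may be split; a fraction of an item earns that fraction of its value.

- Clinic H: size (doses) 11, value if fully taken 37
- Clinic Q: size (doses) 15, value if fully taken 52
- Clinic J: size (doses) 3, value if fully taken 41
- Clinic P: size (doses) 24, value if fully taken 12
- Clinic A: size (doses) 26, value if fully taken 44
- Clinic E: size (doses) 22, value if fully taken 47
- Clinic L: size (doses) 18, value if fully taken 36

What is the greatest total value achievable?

259.5

Rank by value-to-size ratio: Clinic J 41/3≈13.7, Clinic Q 52/15≈3.47, Clinic H 37/11≈3.36, Clinic E 47/22≈2.14, Clinic L 36/18≈2, Clinic A 44/26≈1.69, Clinic P 12/24≈0.5.
All 3 doses of Clinic J fit (value 41) → 97 remain.
Take all of Clinic Q (15 doses, value 52) → 82 doses left.
All 11 doses of Clinic H fit (value 37) → 71 remain.
All 22 doses of Clinic E fit (value 47) → 49 remain.
Clinic L: take in full, 18 doses for value 36 → 31 left.
Take all of Clinic A (26 doses, value 44) → 5 doses left.
5 doses left: a 5/24 share of Clinic P gives 12×5/24 = 2.5.
Total value = 259.5.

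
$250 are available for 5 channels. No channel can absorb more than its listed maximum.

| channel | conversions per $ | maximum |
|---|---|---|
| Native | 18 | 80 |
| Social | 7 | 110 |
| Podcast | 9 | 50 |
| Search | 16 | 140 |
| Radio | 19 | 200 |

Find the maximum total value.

4700

Rank by conversions per $: Radio 19 > Native 18 > Search 16 > Podcast 9 > Social 7.
Radio takes 200 to reach its cap of 200 ; 50 left.
Only 50 left; Native takes them to reach 50.
Total = 18×50 + 19×200 = 4700.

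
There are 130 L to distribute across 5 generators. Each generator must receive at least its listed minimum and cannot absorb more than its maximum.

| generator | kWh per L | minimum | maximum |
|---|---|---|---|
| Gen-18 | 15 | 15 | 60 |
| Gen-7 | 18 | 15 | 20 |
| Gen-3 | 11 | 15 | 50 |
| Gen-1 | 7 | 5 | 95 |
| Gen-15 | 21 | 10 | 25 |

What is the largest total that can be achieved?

Meeting every minimum uses 15+15+15+5+10 = 60 L, leaving 70.
Order the generators by kWh per L: Gen-15 21 > Gen-7 18 > Gen-18 15 > Gen-3 11 > Gen-1 7.
Give Gen-15 15 more to hit its cap of 25 → 55 left.
Gen-7: +5 to 20 (cap) → 50 left.
Gen-18 takes 45 more to reach its cap of 60 → 5 left.
Gen-3 has room for 35 more but only 5 remain, so it gets 20.
Total = 15×60 + 18×20 + 11×20 + 7×5 + 21×25 = 2040.

2040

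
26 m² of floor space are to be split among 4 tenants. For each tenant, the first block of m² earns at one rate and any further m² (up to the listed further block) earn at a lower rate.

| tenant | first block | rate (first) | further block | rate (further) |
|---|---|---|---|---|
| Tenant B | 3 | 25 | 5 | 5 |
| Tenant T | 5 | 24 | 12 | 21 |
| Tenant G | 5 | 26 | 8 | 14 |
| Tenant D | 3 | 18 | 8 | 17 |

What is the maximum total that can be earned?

595

Order all 8 blocks by rate: Tenant G/tier1 26 > Tenant B/tier1 25 > Tenant T/tier1 24 > Tenant T/tier2 21 > Tenant D/tier1 18 > Tenant D/tier2 17 > Tenant G/tier2 14 > Tenant B/tier2 5.
Tenant G tier1 at 26: fill all 5 — 21 left.
Tenant B/tier1 (25): +3 — 18 left.
Fill Tenant T tier1 block (5 at 24) — 13 left.
Tenant T tier2 at 21: fill all 12 — 1 left.
Tenant D/tier1: +1 of 3 at 18; pool empty.
Total = 26×5 + 25×3 + 24×5 + 21×12 + 18×1 = 595.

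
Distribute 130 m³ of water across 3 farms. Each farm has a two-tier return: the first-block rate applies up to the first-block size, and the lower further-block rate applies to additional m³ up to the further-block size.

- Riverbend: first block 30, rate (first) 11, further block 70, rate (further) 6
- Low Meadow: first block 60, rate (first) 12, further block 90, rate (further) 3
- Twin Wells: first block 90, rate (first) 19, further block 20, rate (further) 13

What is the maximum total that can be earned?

2210

Order all 6 blocks by rate: Twin Wells/first 19 > Twin Wells/second 13 > Low Meadow/first 12 > Riverbend/first 11 > Riverbend/second 6 > Low Meadow/second 3.
Twin Wells first at 19: fill all 90 ; 40 left.
Fill Twin Wells second block (20 at 13) ; 20 left.
20 remain; put them into Low Meadow first at 12.
Total = 19×90 + 13×20 + 12×20 = 2210.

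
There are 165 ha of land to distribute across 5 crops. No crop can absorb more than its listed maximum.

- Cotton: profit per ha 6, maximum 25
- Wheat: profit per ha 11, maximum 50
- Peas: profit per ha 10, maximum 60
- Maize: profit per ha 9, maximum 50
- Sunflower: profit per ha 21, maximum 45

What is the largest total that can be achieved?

2185

Highest profit per ha first: Sunflower 21 > Wheat 11 > Peas 10 > Maize 9 > Cotton 6.
Sunflower: +45 to 45 (cap) ; 120 left.
Give Wheat 50 to hit its cap of 50 ; 70 left.
Peas takes 60 to reach its cap of 60 ; 10 left.
Only 10 left; Maize takes them to reach 10.
Total = 11×50 + 10×60 + 9×10 + 21×45 = 2185.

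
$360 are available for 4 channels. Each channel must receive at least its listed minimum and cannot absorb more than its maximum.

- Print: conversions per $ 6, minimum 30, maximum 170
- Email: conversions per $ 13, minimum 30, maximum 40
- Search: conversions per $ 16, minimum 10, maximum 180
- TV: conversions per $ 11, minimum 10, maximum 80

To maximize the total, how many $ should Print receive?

Meeting every minimum uses 30+30+10+10 = 80 $, leaving 280.
Rank by conversions per $: Search 16 > Email 13 > TV 11 > Print 6.
Search takes 170 more to reach its cap of 180 — 110 left.
Email takes 10 more to reach its cap of 40 — 100 left.
TV takes 70 more to reach its cap of 80 — 30 left.
Only 30 left; Print takes them to reach 60.

60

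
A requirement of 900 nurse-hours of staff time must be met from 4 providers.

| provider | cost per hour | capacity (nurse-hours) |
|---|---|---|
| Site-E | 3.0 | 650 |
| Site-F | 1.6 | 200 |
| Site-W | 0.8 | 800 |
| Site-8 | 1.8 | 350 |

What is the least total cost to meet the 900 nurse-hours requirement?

800

Cheapest first:
Site-W at 0.8: take all 800 nurse-hours → 100 still needed.
Site-F (1.6): take the remaining 100 → done.
Site-8, Site-E: unused.
Cost = 800×0.8 + 100×1.6 = 800.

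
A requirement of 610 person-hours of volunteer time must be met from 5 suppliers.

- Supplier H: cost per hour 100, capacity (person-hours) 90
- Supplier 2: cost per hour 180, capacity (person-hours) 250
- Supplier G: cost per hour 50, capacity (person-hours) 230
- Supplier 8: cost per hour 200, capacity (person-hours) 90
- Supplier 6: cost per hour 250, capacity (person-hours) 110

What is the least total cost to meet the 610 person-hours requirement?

Cheapest first:
Supplier G at 50: take all 230 person-hours → 380 still needed.
Supplier H at 100: take all 90 person-hours → 290 still needed.
Take 250 from Supplier 2 at 180 → need 40 more.
Supplier 8 (200): take the remaining 40 → done.
Supplier 6: unused.
Cost = 230×50 + 90×100 + 250×180 + 40×200 = 73500.

73500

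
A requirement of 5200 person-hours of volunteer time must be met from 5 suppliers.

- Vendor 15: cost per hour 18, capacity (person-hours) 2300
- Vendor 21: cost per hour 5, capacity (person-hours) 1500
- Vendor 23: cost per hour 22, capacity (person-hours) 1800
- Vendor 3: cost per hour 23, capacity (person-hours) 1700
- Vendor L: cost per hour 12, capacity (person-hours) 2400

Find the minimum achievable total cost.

59700

Use suppliers in increasing cost order.
Vendor 21 at 5: take all 1500 person-hours → 3700 still needed.
Vendor L at 12: take all 2400 person-hours → 1300 still needed.
Take 1300 from Vendor 15 at 18 to finish.
Vendor 23, Vendor 3: unused.
Cost = 1500×5 + 2400×12 + 1300×18 = 59700.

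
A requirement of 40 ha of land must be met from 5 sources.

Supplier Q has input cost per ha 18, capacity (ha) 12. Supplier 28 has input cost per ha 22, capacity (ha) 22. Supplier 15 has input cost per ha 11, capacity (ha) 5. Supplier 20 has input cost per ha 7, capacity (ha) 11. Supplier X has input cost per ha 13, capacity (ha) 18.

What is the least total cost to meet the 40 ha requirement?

Use sources in increasing cost order.
Take 11 from Supplier 20 at 7 → need 29 more.
Take 5 from Supplier 15 at 11 → need 24 more.
Take 18 from Supplier X at 13 → need 6 more.
Supplier Q (18): take the remaining 6 → done.
Supplier 28: unused.
Cost = 11×7 + 5×11 + 18×13 + 6×18 = 474.

474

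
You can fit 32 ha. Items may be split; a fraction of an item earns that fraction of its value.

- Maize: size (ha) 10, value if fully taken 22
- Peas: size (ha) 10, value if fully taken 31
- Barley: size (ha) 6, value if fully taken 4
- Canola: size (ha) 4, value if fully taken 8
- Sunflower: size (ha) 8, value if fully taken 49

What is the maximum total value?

110

Sort by value density: Sunflower 49/8≈6.12, Peas 31/10≈3.1, Maize 22/10≈2.2, Canola 8/4≈2, Barley 4/6≈0.667.
Sunflower: take in full, 8 ha for value 49 ; 24 left.
Peas: take in full, 10 ha for value 31 ; 14 left.
Take all of Maize (10 ha, value 22) ; 4 ha left.
Take all of Canola (4 ha, value 8) ; 0 ha left.
Total value = 110.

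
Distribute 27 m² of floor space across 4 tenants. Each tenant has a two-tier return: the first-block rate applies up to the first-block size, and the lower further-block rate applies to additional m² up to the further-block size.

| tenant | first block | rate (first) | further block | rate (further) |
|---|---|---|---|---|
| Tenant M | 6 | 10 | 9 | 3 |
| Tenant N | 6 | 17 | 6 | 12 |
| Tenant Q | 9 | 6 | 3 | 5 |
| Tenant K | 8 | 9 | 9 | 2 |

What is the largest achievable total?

312

Rank every tier by rate: Tenant N/tier1 17 > Tenant N/tier2 12 > Tenant M/tier1 10 > Tenant K/tier1 9 > Tenant Q/tier1 6 > Tenant Q/tier2 5 > Tenant M/tier2 3 > Tenant K/tier2 2.
Tenant N/tier1 (17): +6 ; 21 left.
Fill Tenant N tier2 block (6 at 12) ; 15 left.
Fill Tenant M tier1 block (6 at 10) ; 9 left.
Tenant K tier1 at 9: fill all 8 ; 1 left.
Tenant Q tier1 at 6: only 1 left, fill 1.
Total = 17×6 + 12×6 + 10×6 + 9×8 + 6×1 = 312.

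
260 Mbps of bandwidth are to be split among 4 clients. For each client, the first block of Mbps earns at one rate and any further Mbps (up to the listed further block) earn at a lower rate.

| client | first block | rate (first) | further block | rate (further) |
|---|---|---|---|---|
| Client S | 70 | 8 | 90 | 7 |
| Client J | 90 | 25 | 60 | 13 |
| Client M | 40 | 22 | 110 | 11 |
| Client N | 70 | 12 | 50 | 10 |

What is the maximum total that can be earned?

Treat each block as its own option and order by rate: Client J/T1 25 > Client M/T1 22 > Client J/T2 13 > Client N/T1 12 > Client M/T2 11 > Client N/T2 10 > Client S/T1 8 > Client S/T2 7.
Client J/T1 (25): +90 — 170 left.
Fill Client M T1 block (40 at 22) — 130 left.
Fill Client J T2 block (60 at 13) — 70 left.
Client N T1 at 12: fill all 70 — 0 left.
Total = 25×90 + 22×40 + 13×60 + 12×70 = 4750.

4750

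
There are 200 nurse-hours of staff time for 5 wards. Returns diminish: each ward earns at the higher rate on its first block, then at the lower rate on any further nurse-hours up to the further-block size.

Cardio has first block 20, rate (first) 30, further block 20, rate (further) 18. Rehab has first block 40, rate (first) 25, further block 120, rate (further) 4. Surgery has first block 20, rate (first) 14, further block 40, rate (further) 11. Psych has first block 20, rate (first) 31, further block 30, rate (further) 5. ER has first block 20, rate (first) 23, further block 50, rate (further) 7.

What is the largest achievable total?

Rank every tier by rate: Psych/T1 31 > Cardio/T1 30 > Rehab/T1 25 > ER/T1 23 > Cardio/T2 18 > Surgery/T1 14 > Surgery/T2 11 > ER/T2 7 > Psych/T2 5 > Rehab/T2 4.
Psych/T1 (31): +20 ; 180 left.
Fill Cardio T1 block (20 at 30) ; 160 left.
Rehab T1 at 25: fill all 40 ; 120 left.
ER/T1 (23): +20 ; 100 left.
Cardio/T2 (18): +20 ; 80 left.
Surgery/T1 (14): +20 ; 60 left.
Surgery T2 at 11: fill all 40 ; 20 left.
ER/T2: +20 of 50 at 7; pool empty.
Total = 31×20 + 30×20 + 25×40 + 23×20 + 18×20 + 14×20 + 11×40 + 7×20 = 3900.

3900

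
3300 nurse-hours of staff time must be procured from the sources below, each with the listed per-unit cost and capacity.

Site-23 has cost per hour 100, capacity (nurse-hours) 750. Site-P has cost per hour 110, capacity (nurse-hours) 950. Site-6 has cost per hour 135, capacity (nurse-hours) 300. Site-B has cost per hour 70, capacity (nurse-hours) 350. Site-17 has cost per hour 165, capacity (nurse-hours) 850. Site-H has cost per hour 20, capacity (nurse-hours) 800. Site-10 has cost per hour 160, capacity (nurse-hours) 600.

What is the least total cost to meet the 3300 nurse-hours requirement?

Use sources in increasing cost order.
Take 800 from Site-H at 20 ; need 2500 more.
Take 350 from Site-B at 70 ; need 2150 more.
Take 750 from Site-23 at 100 ; need 1400 more.
Site-P (110): use full 950 ; 450 nurse-hours to go.
Take 300 from Site-6 at 135 ; need 150 more.
Take 150 from Site-10 at 160 to finish.
Site-17: unused.
Cost = 800×20 + 350×70 + 750×100 + 950×110 + 300×135 + 150×160 = 284500.

284500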